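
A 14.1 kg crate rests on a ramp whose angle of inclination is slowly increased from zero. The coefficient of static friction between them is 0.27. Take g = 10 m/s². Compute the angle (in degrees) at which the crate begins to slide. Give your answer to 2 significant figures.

15°

At the threshold of sliding, static friction is at its maximum μ_s N and exactly balances the weight component along the incline: mg sin θ = μ_s mg cos θ.
Hence tan θ = μ_s = 0.27, so θ = arctan(0.27) = 15.1096°.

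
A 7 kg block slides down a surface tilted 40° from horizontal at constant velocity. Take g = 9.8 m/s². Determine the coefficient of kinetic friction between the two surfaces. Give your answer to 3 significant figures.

0.839

At constant velocity the net force along the incline is zero: mg sin 40° = μ mg cos 40°.
So μ = tan 40° = 0.6428 / 0.7660 = 0.8392.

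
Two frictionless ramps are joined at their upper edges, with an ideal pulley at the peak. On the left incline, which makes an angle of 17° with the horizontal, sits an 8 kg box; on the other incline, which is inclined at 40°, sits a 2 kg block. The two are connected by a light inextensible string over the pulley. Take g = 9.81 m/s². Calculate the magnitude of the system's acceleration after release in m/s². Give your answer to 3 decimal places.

Resolve each weight along its own incline: the 8 kg mass has component 8 × 9.81 × sin 17° = 22.945 N down its slope, and the 2 kg mass has 2 × 9.81 × sin 40° = 12.611 N down its slope.
The 8 kg side's 22.945 N exceeds the other side's 12.611 N, so that mass slides down and the 2 kg mass slides up. Taking that direction as positive, Newton's second law for the whole system gives 22.945 − 12.611 = (8 + 2) a, so a = 10.334 / 10 = 1.0334 m/s².

1.033 m/s²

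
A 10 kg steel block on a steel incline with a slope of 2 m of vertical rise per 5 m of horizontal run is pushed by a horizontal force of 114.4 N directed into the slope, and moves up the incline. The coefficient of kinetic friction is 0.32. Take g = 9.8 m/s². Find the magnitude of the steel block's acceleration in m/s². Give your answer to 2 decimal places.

The horizontal push has components F cos 21.80° = 114.4 × 0.9285 = 106.220 N up the incline and F sin 21.80° = 114.4 × 0.3714 = 42.488 N pressing into the surface.
The normal force is therefore N = mg cos 21.80° + F sin 21.80° = 90.993 + 42.488 = 133.481 N, and kinetic friction down the slope is μN = 0.32 × 133.481 = 42.714 N.
Along the incline: F cos 21.80° − mg sin 21.80° − μN = ma, so 106.220 − 36.397 − 42.714 = 10 a, giving a = 2.7109 m/s².

2.71 m/s²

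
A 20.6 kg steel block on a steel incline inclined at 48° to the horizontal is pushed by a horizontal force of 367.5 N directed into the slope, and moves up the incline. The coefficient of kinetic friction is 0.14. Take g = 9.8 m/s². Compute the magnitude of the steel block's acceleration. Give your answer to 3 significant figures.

1.88 m/s²

The horizontal push has components F cos 48° = 367.5 × 0.6691 = 245.894 N up the incline and F sin 48° = 367.5 × 0.7431 = 273.089 N pressing into the surface.
The normal force is therefore N = mg cos 48° + F sin 48° = 135.078 + 273.089 = 408.167 N, and kinetic friction down the slope is μN = 0.14 × 408.167 = 57.143 N.
Along the incline: F cos 48° − mg sin 48° − μN = ma, so 245.894 − 150.017 − 57.143 = 20.6 a, giving a = 1.8803 m/s².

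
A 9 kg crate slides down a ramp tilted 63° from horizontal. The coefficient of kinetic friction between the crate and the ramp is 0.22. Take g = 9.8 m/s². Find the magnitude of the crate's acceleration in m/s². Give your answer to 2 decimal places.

7.75 m/s²

Resolving the weight along the incline: the component pulling the crate down the slope is mg sin 63° = 9 × 9.8 × 0.8910 = 78.586 N, and the normal force is N = mg cos 63° = 9 × 9.8 × 0.4540 = 40.043 N.
Kinetic friction acts up the slope with magnitude f = μN = 0.22 × 40.043 = 8.809 N.
Net force along the incline is 78.586 − 8.809 = 69.777 N, so a = 69.777 / 9 = 7.7530 m/s².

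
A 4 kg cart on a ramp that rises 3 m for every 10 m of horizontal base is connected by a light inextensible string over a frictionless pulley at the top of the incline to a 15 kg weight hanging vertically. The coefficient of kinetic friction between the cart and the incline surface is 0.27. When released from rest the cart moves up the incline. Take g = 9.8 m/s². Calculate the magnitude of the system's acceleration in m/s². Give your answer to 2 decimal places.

6.61 m/s²

For the cart on the incline: the weight component along the slope is m₁g sin 16.70° = 4 × 9.8 × 0.2873 = 11.262 N and the normal force is N = m₁g cos 16.70° = 37.547 N.
Kinetic friction opposes the cart's motion up the incline: f = μN = 0.27 × 37.547 = 10.138 N acting down the slope.
Newton's second law for the cart (up-slope positive): T − 11.262 − 10.138 = 4 a. For the hanging weight (downward positive): 15 × 9.8 − T = 15 a.
Adding the two equations eliminates T: 125.600 = 19 a, so a = 6.6105 m/s².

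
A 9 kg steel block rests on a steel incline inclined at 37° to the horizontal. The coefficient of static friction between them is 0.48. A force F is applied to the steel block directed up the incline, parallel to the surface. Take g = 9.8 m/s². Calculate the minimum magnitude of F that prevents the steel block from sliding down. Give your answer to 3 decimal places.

The normal force is N = mg cos 37° = 70.440 N. With F at its minimum the steel block is on the verge of sliding down, so static friction is at its maximum μ_s N = 0.48 × 70.440 = 33.811 N and acts up the slope.
Equilibrium along the incline: F + μ_s N = mg sin 37°, so F = 53.080 − 33.811 = 19.269 N.

19.269 N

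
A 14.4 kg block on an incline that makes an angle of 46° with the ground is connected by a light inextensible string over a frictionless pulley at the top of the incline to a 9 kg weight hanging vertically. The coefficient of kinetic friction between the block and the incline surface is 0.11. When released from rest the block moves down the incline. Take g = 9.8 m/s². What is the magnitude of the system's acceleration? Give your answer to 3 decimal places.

For the block on the incline: the weight component along the slope is m₁g sin 46° = 14.4 × 9.8 × 0.7193 = 101.508 N and the normal force is N = m₁g cos 46° = 98.030 N.
Kinetic friction opposes the block's motion down the incline: f = μN = 0.11 × 98.030 = 10.783 N acting up the slope.
Newton's second law for the block (down-slope positive): 101.508 − 10.783 − T = 14.4 a. For the hanging weight (upward positive): T − 9 × 9.8 = 9 a.
Adding the two equations eliminates T: 2.525 = 23.4 a, so a = 0.1079 m/s².

0.108 m/s²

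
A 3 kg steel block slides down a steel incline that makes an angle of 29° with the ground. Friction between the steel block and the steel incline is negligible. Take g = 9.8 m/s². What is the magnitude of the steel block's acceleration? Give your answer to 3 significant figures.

4.75 m/s²

Resolving the weight along the incline: the component pulling the steel block down the slope is mg sin 29° = 3 × 9.8 × 0.4848 = 14.253 N, and the normal force is N = mg cos 29° = 3 × 9.8 × 0.8746 = 25.713 N.
With no friction the net force along the incline is 14.253 N, so a = g sin 29° = 14.253 / 3 = 4.7510 m/s².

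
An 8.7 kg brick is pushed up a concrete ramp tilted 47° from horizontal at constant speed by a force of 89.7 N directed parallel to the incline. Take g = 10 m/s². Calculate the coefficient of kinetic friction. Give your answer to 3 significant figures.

0.439

At constant speed ΣF = 0 along the incline. The applied 89.7 N acts up the slope; the weight component mg sin 47° = 63.628 N and kinetic friction μN both act down the slope.
So 89.7 = 63.628 + μ × 59.334, giving μ = (89.7 − 63.628) / 59.334 = 0.4394.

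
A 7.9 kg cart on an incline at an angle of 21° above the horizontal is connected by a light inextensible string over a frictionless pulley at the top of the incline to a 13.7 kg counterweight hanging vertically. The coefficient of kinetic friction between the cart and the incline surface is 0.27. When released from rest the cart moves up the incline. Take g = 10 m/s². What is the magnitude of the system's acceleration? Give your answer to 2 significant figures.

For the cart on the incline: the weight component along the slope is m₁g sin 21° = 7.9 × 10 × 0.3584 = 28.314 N and the normal force is N = m₁g cos 21° = 73.753 N.
Kinetic friction opposes the cart's motion up the incline: f = μN = 0.27 × 73.753 = 19.913 N acting down the slope.
Newton's second law for the cart (up-slope positive): T − 28.314 − 19.913 = 7.9 a. For the hanging counterweight (downward positive): 13.7 × 10 − T = 13.7 a.
Adding the two equations eliminates T: 88.773 = 21.6 a, so a = 4.1099 m/s².

4.1 m/s²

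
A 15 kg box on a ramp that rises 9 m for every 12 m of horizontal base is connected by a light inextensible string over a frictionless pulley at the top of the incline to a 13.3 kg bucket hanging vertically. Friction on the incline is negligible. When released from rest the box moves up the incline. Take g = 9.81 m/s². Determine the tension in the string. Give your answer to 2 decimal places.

110.65 N

For the box on the incline: the weight component along the slope is m₁g sin 36.87° = 15 × 9.81 × 0.6000 = 88.290 N and the normal force is N = m₁g cos 36.87° = 117.720 N.
Newton's second law for the box (up-slope positive): T − 88.290 = 15 a. For the hanging bucket (downward positive): 13.3 × 9.81 − T = 13.3 a.
Adding the two equations eliminates T: 42.183 = 28.3 a, so a = 1.4906 m/s².
Then from the hanging bucket's equation, T = 13.3 × (9.81 − 1.4906) = 110.648 N.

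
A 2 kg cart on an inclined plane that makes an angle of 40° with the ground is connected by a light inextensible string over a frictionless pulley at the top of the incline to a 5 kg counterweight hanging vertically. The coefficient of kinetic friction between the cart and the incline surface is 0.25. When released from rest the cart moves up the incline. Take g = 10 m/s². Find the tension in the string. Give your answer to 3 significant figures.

For the cart on the incline: the weight component along the slope is m₁g sin 40° = 2 × 10 × 0.6428 = 12.856 N and the normal force is N = m₁g cos 40° = 15.321 N.
Kinetic friction opposes the cart's motion up the incline: f = μN = 0.25 × 15.321 = 3.830 N acting down the slope.
Newton's second law for the cart (up-slope positive): T − 12.856 − 3.830 = 2 a. For the hanging counterweight (downward positive): 5 × 10 − T = 5 a.
Adding the two equations eliminates T: 33.314 = 7 a, so a = 4.7591 m/s².
Then from the hanging counterweight's equation, T = 5 × (10 − 4.7591) = 26.204 N.

26.2 N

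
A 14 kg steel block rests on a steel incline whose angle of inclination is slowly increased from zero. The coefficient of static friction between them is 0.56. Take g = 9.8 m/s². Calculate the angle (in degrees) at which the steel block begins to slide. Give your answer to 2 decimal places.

At the threshold of sliding, static friction is at its maximum μ_s N and exactly balances the weight component along the incline: mg sin θ = μ_s mg cos θ.
Hence tan θ = μ_s = 0.56, so θ = arctan(0.56) = 29.2488°.

29.25°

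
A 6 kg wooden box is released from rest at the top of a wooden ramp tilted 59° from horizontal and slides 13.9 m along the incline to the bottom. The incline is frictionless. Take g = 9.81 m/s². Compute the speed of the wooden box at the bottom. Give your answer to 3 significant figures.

The weight component along the incline is mg sin 59° = 50.453 N and the normal force is N = mg cos 59° = 30.315 N.
With no friction, a = g sin 59° = 8.4088 m/s².
Starting from rest over a distance of 13.9 m, v² = 2aL = 2 × 8.4088 × 13.9 = 233.7646, so v = 15.2894 m/s.

15.3 m/s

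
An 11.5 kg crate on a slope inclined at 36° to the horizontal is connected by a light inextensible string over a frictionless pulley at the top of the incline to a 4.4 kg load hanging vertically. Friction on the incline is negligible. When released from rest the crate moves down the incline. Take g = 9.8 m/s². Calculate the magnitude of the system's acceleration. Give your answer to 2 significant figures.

1.5 m/s²

For the crate on the incline: the weight component along the slope is m₁g sin 36° = 11.5 × 9.8 × 0.5878 = 66.245 N and the normal force is N = m₁g cos 36° = 91.176 N.
Newton's second law for the crate (down-slope positive): 66.245 − T = 11.5 a. For the hanging load (upward positive): T − 4.4 × 9.8 = 4.4 a.
Adding the two equations eliminates T: 23.125 = 15.9 a, so a = 1.4544 m/s².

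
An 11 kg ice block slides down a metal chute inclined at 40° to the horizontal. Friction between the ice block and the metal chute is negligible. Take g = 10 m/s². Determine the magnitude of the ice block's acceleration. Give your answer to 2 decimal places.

Resolving the weight along the incline: the component pulling the ice block down the slope is mg sin 40° = 11 × 10 × 0.6428 = 70.708 N, and the normal force is N = mg cos 40° = 11 × 10 × 0.7660 = 84.260 N.
With no friction the net force along the incline is 70.708 N, so a = g sin 40° = 70.708 / 11 = 6.4280 m/s².

6.43 m/s²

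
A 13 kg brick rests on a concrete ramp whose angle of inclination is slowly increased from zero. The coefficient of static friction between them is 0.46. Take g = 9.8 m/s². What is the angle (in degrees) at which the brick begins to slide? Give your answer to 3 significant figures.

24.7°

At the threshold of sliding, static friction is at its maximum μ_s N and exactly balances the weight component along the incline: mg sin θ = μ_s mg cos θ.
Hence tan θ = μ_s = 0.46, so θ = arctan(0.46) = 24.7024°.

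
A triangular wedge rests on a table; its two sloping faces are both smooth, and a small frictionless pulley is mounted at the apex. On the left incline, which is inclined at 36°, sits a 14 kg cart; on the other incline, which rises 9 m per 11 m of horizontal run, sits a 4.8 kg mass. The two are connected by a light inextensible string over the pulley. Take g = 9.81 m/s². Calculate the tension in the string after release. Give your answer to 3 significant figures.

42.8 N

Resolve each weight along its own incline: the 14 kg mass has component 14 × 9.81 × sin 36° = 80.726 N down its slope, and the 4.8 kg mass has 4.8 × 9.81 × sin 39.29° = 29.818 N down its slope.
The 14 kg side's 80.726 N exceeds the other side's 29.818 N, so that mass slides down and the 4.8 kg mass slides up. Taking that direction as positive, Newton's second law for the whole system gives 80.726 − 29.818 = (14 + 4.8) a, so a = 50.908 / 18.8 = 2.7079 m/s².
For the 4.8 kg mass (up-slope positive): T − 29.818 = 4.8 × 2.7079, so T = 42.816 N.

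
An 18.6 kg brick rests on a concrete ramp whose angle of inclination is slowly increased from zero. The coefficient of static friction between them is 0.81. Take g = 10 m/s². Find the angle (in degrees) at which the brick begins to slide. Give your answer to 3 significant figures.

At the threshold of sliding, static friction is at its maximum μ_s N and exactly balances the weight component along the incline: mg sin θ = μ_s mg cos θ.
Hence tan θ = μ_s = 0.81, so θ = arctan(0.81) = 39.0075°.

39.0°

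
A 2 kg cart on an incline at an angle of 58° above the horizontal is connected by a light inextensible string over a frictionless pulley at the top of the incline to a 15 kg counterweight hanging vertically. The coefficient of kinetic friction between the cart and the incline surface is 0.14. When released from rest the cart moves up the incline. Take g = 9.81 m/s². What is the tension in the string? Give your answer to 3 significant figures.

For the cart on the incline: the weight component along the slope is m₁g sin 58° = 2 × 9.81 × 0.8480 = 16.638 N and the normal force is N = m₁g cos 58° = 10.397 N.
Kinetic friction opposes the cart's motion up the incline: f = μN = 0.14 × 10.397 = 1.456 N acting down the slope.
Newton's second law for the cart (up-slope positive): T − 16.638 − 1.456 = 2 a. For the hanging counterweight (downward positive): 15 × 9.81 − T = 15 a.
Adding the two equations eliminates T: 129.056 = 17 a, so a = 7.5915 m/s².
Then from the hanging counterweight's equation, T = 15 × (9.81 − 7.5915) = 33.278 N.

33.3 N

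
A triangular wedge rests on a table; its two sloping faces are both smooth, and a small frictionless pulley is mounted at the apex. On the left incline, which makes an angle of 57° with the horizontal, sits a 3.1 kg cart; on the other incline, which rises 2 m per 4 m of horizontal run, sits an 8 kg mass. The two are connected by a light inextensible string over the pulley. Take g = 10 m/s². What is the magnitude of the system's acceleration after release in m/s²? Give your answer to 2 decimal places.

Resolve each weight along its own incline: the 3.1 kg mass has component 3.1 × 10 × sin 57° = 25.999 N down its slope, and the 8 kg mass has 8 × 10 × sin 26.57° = 35.777 N down its slope.
The 8 kg side's 35.777 N exceeds the other side's 25.999 N, so that mass slides down and the 3.1 kg mass slides up. Taking that direction as positive, Newton's second law for the whole system gives 35.777 − 25.999 = (3.1 + 8) a, so a = 9.778 / 11.1 = 0.8809 m/s².

0.88 m/s²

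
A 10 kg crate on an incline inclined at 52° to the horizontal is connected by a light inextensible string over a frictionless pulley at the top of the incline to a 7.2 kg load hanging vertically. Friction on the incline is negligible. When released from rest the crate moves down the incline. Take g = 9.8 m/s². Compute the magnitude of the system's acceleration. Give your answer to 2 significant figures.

0.39 m/s²

For the crate on the incline: the weight component along the slope is m₁g sin 52° = 10 × 9.8 × 0.7880 = 77.224 N and the normal force is N = m₁g cos 52° = 60.335 N.
Newton's second law for the crate (down-slope positive): 77.224 − T = 10 a. For the hanging load (upward positive): T − 7.2 × 9.8 = 7.2 a.
Adding the two equations eliminates T: 6.664 = 17.2 a, so a = 0.3874 m/s².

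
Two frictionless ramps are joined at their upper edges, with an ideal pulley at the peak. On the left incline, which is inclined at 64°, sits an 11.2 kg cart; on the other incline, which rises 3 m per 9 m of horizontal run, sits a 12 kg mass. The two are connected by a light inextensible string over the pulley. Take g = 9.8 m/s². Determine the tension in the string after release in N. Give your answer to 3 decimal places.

68.980 N

Resolve each weight along its own incline: the 11.2 kg mass has component 11.2 × 9.8 × sin 64° = 98.652 N down its slope, and the 12 kg mass has 12 × 9.8 × sin 18.43° = 37.188 N down its slope.
The 11.2 kg side's 98.652 N exceeds the other side's 37.188 N, so that mass slides down and the 12 kg mass slides up. Taking that direction as positive, Newton's second law for the whole system gives 98.652 − 37.188 = (11.2 + 12) a, so a = 61.464 / 23.2 = 2.6493 m/s².
For the 12 kg mass (up-slope positive): T − 37.188 = 12 × 2.6493, so T = 68.980 N.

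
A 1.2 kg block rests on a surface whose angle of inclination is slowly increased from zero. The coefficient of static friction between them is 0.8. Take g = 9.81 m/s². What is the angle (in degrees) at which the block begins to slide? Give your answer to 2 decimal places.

At the threshold of sliding, static friction is at its maximum μ_s N and exactly balances the weight component along the incline: mg sin θ = μ_s mg cos θ.
Hence tan θ = μ_s = 0.8, so θ = arctan(0.8) = 38.6598°.

38.66°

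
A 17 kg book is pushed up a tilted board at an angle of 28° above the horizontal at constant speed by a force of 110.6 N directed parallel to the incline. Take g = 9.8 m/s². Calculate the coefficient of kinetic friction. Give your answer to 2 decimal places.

0.22

At constant speed ΣF = 0 along the incline. The applied 110.6 N acts up the slope; the weight component mg sin 28° = 78.214 N and kinetic friction μN both act down the slope.
So 110.6 = 78.214 + μ × 147.099, giving μ = (110.6 − 78.214) / 147.099 = 0.2202.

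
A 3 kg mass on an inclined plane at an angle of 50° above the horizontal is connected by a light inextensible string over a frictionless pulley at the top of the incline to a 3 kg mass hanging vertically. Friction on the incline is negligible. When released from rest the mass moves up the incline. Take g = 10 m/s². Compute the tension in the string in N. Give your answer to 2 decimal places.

26.49 N

For the mass on the incline: the weight component along the slope is m₁g sin 50° = 3 × 10 × 0.7660 = 22.980 N and the normal force is N = m₁g cos 50° = 19.284 N.
Newton's second law for the mass (up-slope positive): T − 22.980 = 3 a. For the hanging mass (downward positive): 3 × 10 − T = 3 a.
Adding the two equations eliminates T: 7.020 = 6 a, so a = 1.1700 m/s².
Then from the hanging mass's equation, T = 3 × (10 − 1.1700) = 26.490 N.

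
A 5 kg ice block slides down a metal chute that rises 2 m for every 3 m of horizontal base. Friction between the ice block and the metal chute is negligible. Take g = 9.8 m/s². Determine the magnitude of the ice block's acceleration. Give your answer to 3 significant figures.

Resolving the weight along the incline: the component pulling the ice block down the slope is mg sin 33.69° = 5 × 9.8 × 0.5547 = 27.180 N, and the normal force is N = mg cos 33.69° = 5 × 9.8 × 0.8321 = 40.773 N.
With no friction the net force along the incline is 27.180 N, so a = g sin 33.69° = 27.180 / 5 = 5.4360 m/s².

5.44 m/s²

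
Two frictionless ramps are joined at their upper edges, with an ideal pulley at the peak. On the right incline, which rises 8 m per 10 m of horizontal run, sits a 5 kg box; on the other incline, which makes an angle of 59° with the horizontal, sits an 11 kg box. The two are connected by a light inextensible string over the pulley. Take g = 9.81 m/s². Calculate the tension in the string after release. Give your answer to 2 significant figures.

50 N

Resolve each weight along its own incline: the 5 kg mass has component 5 × 9.81 × sin 38.66° = 30.641 N down its slope, and the 11 kg mass has 11 × 9.81 × sin 59° = 92.497 N down its slope.
The 11 kg side's 92.497 N exceeds the other side's 30.641 N, so that mass slides down and the 5 kg mass slides up. Taking that direction as positive, Newton's second law for the whole system gives 92.497 − 30.641 = (5 + 11) a, so a = 61.856 / 16 = 3.8660 m/s².
For the 5 kg mass (up-slope positive): T − 30.641 = 5 × 3.8660, so T = 49.971 N.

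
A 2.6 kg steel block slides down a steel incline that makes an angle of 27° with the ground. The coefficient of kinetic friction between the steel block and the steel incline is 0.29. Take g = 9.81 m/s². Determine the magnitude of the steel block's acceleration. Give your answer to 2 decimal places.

1.92 m/s²

Resolving the weight along the incline: the component pulling the steel block down the slope is mg sin 27° = 2.6 × 9.81 × 0.4540 = 11.580 N, and the normal force is N = mg cos 27° = 2.6 × 9.81 × 0.8910 = 22.726 N.
Kinetic friction acts up the slope with magnitude f = μN = 0.29 × 22.726 = 6.591 N.
Net force along the incline is 11.580 − 6.591 = 4.989 N, so a = 4.989 / 2.6 = 1.9188 m/s².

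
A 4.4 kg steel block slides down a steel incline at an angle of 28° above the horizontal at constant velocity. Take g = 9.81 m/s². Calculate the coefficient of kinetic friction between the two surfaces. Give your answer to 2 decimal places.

At constant velocity the net force along the incline is zero: mg sin 28° = μ mg cos 28°.
So μ = tan 28° = 0.4695 / 0.8829 = 0.5318.

0.53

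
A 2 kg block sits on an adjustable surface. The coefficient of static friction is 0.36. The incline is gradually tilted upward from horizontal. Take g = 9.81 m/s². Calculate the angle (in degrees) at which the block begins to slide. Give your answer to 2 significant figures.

At the threshold of sliding, static friction is at its maximum μ_s N and exactly balances the weight component along the incline: mg sin θ = μ_s mg cos θ.
Hence tan θ = μ_s = 0.36, so θ = arctan(0.36) = 19.7989°.

20°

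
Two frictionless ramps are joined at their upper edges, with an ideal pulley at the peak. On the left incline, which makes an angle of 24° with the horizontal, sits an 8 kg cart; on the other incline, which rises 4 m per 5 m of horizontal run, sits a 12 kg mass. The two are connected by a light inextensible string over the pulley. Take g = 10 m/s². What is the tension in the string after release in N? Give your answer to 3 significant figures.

Resolve each weight along its own incline: the 8 kg mass has component 8 × 10 × sin 24° = 32.539 N down its slope, and the 12 kg mass has 12 × 10 × sin 38.66° = 74.963 N down its slope.
The 12 kg side's 74.963 N exceeds the other side's 32.539 N, so that mass slides down and the 8 kg mass slides up. Taking that direction as positive, Newton's second law for the whole system gives 74.963 − 32.539 = (8 + 12) a, so a = 42.424 / 20 = 2.1212 m/s².
For the 8 kg mass (up-slope positive): T − 32.539 = 8 × 2.1212, so T = 49.509 N.

49.5 N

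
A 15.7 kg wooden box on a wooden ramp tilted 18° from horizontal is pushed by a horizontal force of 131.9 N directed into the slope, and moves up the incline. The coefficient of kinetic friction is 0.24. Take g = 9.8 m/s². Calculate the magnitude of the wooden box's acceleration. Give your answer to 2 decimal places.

2.10 m/s²

The horizontal push has components F cos 18° = 131.9 × 0.9511 = 125.450 N up the incline and F sin 18° = 131.9 × 0.3090 = 40.757 N pressing into the surface.
The normal force is therefore N = mg cos 18° + F sin 18° = 146.336 + 40.757 = 187.093 N, and kinetic friction down the slope is μN = 0.24 × 187.093 = 44.902 N.
Along the incline: F cos 18° − mg sin 18° − μN = ma, so 125.450 − 47.543 − 44.902 = 15.7 a, giving a = 2.1022 m/s².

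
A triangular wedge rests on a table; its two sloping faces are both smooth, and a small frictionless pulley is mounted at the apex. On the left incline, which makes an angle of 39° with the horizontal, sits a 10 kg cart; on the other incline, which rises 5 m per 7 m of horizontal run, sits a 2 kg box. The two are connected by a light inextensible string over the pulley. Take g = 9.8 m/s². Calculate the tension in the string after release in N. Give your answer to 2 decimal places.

Resolve each weight along its own incline: the 10 kg mass has component 10 × 9.8 × sin 39° = 61.673 N down its slope, and the 2 kg mass has 2 × 9.8 × sin 35.54° = 11.392 N down its slope.
The 10 kg side's 61.673 N exceeds the other side's 11.392 N, so that mass slides down and the 2 kg mass slides up. Taking that direction as positive, Newton's second law for the whole system gives 61.673 − 11.392 = (10 + 2) a, so a = 50.281 / 12 = 4.1901 m/s².
For the 2 kg mass (up-slope positive): T − 11.392 = 2 × 4.1901, so T = 19.772 N.

19.77 N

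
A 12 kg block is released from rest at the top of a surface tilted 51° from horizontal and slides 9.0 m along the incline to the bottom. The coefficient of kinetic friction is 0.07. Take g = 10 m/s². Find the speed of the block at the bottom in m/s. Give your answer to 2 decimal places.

11.49 m/s

The weight component along the incline is mg sin 51° = 93.258 N and the normal force is N = mg cos 51° = 75.518 N.
Friction up the slope is f = μN = 0.07 × 75.518 = 5.286 N, so the net downslope force is 93.258 − 5.286 = 87.972 N and a = 87.972 / 12 = 7.3310 m/s².
Starting from rest over a distance of 9.0 m, v² = 2aL = 2 × 7.3310 × 9.0 = 131.9580, so v = 11.4873 m/s.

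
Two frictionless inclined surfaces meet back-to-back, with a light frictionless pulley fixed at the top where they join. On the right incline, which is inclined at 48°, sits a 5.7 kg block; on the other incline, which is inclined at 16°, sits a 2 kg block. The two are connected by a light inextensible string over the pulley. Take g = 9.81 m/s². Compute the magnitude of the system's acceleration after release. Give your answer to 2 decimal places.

4.69 m/s²

Resolve each weight along its own incline: the 5.7 kg mass has component 5.7 × 9.81 × sin 48° = 41.554 N down its slope, and the 2 kg mass has 2 × 9.81 × sin 16° = 5.408 N down its slope.
The 5.7 kg side's 41.554 N exceeds the other side's 5.408 N, so that mass slides down and the 2 kg mass slides up. Taking that direction as positive, Newton's second law for the whole system gives 41.554 − 5.408 = (5.7 + 2) a, so a = 36.146 / 7.7 = 4.6943 m/s².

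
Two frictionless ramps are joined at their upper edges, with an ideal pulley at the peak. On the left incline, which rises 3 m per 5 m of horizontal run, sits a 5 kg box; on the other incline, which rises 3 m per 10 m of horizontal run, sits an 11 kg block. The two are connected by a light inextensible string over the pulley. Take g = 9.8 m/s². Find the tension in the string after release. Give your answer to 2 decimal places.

Resolve each weight along its own incline: the 5 kg mass has component 5 × 9.8 × sin 30.96° = 25.210 N down its slope, and the 11 kg mass has 11 × 9.8 × sin 16.70° = 30.976 N down its slope.
The 11 kg side's 30.976 N exceeds the other side's 25.210 N, so that mass slides down and the 5 kg mass slides up. Taking that direction as positive, Newton's second law for the whole system gives 30.976 − 25.210 = (5 + 11) a, so a = 5.766 / 16 = 0.3604 m/s².
For the 5 kg mass (up-slope positive): T − 25.210 = 5 × 0.3604, so T = 27.012 N.

27.01 N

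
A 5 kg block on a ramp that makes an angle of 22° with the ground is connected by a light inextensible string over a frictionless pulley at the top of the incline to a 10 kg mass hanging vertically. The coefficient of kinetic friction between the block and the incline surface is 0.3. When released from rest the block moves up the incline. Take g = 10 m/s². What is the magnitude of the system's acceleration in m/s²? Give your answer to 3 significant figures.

4.49 m/s²

For the block on the incline: the weight component along the slope is m₁g sin 22° = 5 × 10 × 0.3746 = 18.730 N and the normal force is N = m₁g cos 22° = 46.359 N.
Kinetic friction opposes the block's motion up the incline: f = μN = 0.3 × 46.359 = 13.908 N acting down the slope.
Newton's second law for the block (up-slope positive): T − 18.730 − 13.908 = 5 a. For the hanging mass (downward positive): 10 × 10 − T = 10 a.
Adding the two equations eliminates T: 67.362 = 15 a, so a = 4.4908 m/s².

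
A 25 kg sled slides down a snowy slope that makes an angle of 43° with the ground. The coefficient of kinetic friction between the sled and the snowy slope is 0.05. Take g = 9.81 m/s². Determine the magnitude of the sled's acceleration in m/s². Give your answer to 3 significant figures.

6.33 m/s²

Resolving the weight along the incline: the component pulling the sled down the slope is mg sin 43° = 25 × 9.81 × 0.6820 = 167.261 N, and the normal force is N = mg cos 43° = 25 × 9.81 × 0.7314 = 179.376 N.
Kinetic friction acts up the slope with magnitude f = μN = 0.05 × 179.376 = 8.969 N.
Net force along the incline is 167.261 − 8.969 = 158.292 N, so a = 158.292 / 25 = 6.3317 m/s².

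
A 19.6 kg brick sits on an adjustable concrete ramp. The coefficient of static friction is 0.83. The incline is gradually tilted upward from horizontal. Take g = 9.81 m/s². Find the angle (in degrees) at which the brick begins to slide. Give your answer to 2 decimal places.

At the threshold of sliding, static friction is at its maximum μ_s N and exactly balances the weight component along the incline: mg sin θ = μ_s mg cos θ.
Hence tan θ = μ_s = 0.83, so θ = arctan(0.83) = 39.6927°.

39.69°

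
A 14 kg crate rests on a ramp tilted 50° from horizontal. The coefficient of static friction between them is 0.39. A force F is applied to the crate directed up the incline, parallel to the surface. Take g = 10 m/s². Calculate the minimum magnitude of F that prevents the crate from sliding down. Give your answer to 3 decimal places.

The normal force is N = mg cos 50° = 89.990 N. With F at its minimum the crate is on the verge of sliding down, so static friction is at its maximum μ_s N = 0.39 × 89.990 = 35.096 N and acts up the slope.
Equilibrium along the incline: F + μ_s N = mg sin 50°, so F = 107.246 − 35.096 = 72.150 N.

72.150 N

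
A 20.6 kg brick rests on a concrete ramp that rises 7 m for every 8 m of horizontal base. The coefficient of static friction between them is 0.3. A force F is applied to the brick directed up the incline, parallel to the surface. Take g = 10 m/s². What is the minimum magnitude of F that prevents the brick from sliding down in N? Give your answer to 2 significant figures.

89 N

The normal force is N = mg cos 41.19° = 155.031 N. With F at its minimum the brick is on the verge of sliding down, so static friction is at its maximum μ_s N = 0.3 × 155.031 = 46.509 N and acts up the slope.
Equilibrium along the incline: F + μ_s N = mg sin 41.19°, so F = 135.652 − 46.509 = 89.143 N.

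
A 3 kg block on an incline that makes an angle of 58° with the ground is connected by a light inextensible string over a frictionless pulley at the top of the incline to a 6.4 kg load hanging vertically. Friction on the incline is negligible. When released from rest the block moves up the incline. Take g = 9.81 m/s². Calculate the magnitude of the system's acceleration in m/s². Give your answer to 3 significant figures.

4.02 m/s²

For the block on the incline: the weight component along the slope is m₁g sin 58° = 3 × 9.81 × 0.8480 = 24.957 N and the normal force is N = m₁g cos 58° = 15.596 N.
Newton's second law for the block (up-slope positive): T − 24.957 = 3 a. For the hanging load (downward positive): 6.4 × 9.81 − T = 6.4 a.
Adding the two equations eliminates T: 37.827 = 9.4 a, so a = 4.0241 m/s².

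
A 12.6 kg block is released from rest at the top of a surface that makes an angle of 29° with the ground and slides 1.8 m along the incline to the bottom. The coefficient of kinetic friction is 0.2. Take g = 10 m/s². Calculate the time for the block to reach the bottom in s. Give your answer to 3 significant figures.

1.08 s

The weight component along the incline is mg sin 29° = 61.086 N and the normal force is N = mg cos 29° = 110.202 N.
Friction up the slope is f = μN = 0.2 × 110.202 = 22.040 N, so the net downslope force is 61.086 − 22.040 = 39.046 N and a = 39.046 / 12.6 = 3.0989 m/s².
Starting from rest, L = ½at², so t = √(2L/a) = √(2 × 1.8 / 3.0989) = 1.0778 s.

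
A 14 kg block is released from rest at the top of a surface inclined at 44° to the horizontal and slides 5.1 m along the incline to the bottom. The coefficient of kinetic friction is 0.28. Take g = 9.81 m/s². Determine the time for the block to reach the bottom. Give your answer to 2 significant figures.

1.5 s

The weight component along the incline is mg sin 44° = 95.404 N and the normal force is N = mg cos 44° = 98.794 N.
Friction up the slope is f = μN = 0.28 × 98.794 = 27.662 N, so the net downslope force is 95.404 − 27.662 = 67.742 N and a = 67.742 / 14 = 4.8387 m/s².
Starting from rest, L = ½at², so t = √(2L/a) = √(2 × 5.1 / 4.8387) = 1.4519 s.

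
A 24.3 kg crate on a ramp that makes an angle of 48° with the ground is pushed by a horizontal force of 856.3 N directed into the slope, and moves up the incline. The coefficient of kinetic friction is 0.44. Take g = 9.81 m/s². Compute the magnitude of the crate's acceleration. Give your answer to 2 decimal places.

The horizontal push has components F cos 48° = 856.3 × 0.6691 = 572.950 N up the incline and F sin 48° = 856.3 × 0.7431 = 636.317 N pressing into the surface.
The normal force is therefore N = mg cos 48° + F sin 48° = 159.502 + 636.317 = 795.819 N, and kinetic friction down the slope is μN = 0.44 × 795.819 = 350.160 N.
Along the incline: F cos 48° − mg sin 48° − μN = ma, so 572.950 − 177.142 − 350.160 = 24.3 a, giving a = 1.8785 m/s².

1.88 m/s²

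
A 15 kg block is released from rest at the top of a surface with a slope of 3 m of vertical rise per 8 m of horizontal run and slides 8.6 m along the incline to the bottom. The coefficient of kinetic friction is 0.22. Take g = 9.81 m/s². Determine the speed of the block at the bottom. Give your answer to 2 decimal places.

4.95 m/s

The weight component along the incline is mg sin 20.56° = 51.668 N and the normal force is N = mg cos 20.56° = 137.781 N.
Friction up the slope is f = μN = 0.22 × 137.781 = 30.312 N, so the net downslope force is 51.668 − 30.312 = 21.356 N and a = 21.356 / 15 = 1.4237 m/s².
Starting from rest over a distance of 8.6 m, v² = 2aL = 2 × 1.4237 × 8.6 = 24.4876, so v = 4.9485 m/s.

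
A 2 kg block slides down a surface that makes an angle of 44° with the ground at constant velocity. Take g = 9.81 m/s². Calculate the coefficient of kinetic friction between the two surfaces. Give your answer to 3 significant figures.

0.966

At constant velocity the net force along the incline is zero: mg sin 44° = μ mg cos 44°.
So μ = tan 44° = 0.6947 / 0.7193 = 0.9658.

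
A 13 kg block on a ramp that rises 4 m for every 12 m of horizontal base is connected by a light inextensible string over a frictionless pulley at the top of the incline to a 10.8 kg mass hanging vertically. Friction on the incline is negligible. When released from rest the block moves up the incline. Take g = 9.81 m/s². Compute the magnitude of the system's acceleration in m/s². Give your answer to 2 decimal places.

2.76 m/s²

For the block on the incline: the weight component along the slope is m₁g sin 18.43° = 13 × 9.81 × 0.3162 = 40.325 N and the normal force is N = m₁g cos 18.43° = 120.986 N.
Newton's second law for the block (up-slope positive): T − 40.325 = 13 a. For the hanging mass (downward positive): 10.8 × 9.81 − T = 10.8 a.
Adding the two equations eliminates T: 65.623 = 23.8 a, so a = 2.7573 m/s².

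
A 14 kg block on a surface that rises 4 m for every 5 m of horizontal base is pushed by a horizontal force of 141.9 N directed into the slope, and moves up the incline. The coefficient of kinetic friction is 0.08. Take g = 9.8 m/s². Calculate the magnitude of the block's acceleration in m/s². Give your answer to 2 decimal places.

The horizontal push has components F cos 38.66° = 141.9 × 0.7809 = 110.810 N up the incline and F sin 38.66° = 141.9 × 0.6247 = 88.645 N pressing into the surface.
The normal force is therefore N = mg cos 38.66° + F sin 38.66° = 107.139 + 88.645 = 195.784 N, and kinetic friction down the slope is μN = 0.08 × 195.784 = 15.663 N.
Along the incline: F cos 38.66° − mg sin 38.66° − μN = ma, so 110.810 − 85.709 − 15.663 = 14 a, giving a = 0.6741 m/s².

0.67 m/s²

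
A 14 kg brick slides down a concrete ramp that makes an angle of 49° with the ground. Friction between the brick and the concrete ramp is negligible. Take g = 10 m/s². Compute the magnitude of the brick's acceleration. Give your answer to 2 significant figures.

Resolving the weight along the incline: the component pulling the brick down the slope is mg sin 49° = 14 × 10 × 0.7547 = 105.658 N, and the normal force is N = mg cos 49° = 14 × 10 × 0.6561 = 91.854 N.
With no friction the net force along the incline is 105.658 N, so a = g sin 49° = 105.658 / 14 = 7.5470 m/s².

7.5 m/s²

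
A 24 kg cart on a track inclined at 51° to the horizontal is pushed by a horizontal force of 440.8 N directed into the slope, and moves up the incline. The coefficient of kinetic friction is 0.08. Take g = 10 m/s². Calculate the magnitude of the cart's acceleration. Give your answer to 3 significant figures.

2.14 m/s²

The horizontal push has components F cos 51° = 440.8 × 0.6293 = 277.395 N up the incline and F sin 51° = 440.8 × 0.7771 = 342.546 N pressing into the surface.
The normal force is therefore N = mg cos 51° + F sin 51° = 151.032 + 342.546 = 493.578 N, and kinetic friction down the slope is μN = 0.08 × 493.578 = 39.486 N.
Along the incline: F cos 51° − mg sin 51° − μN = ma, so 277.395 − 186.504 − 39.486 = 24 a, giving a = 2.1419 m/s².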